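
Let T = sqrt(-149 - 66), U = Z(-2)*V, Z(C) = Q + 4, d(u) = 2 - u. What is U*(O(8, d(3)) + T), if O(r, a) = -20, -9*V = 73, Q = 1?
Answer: 7300/9 - 365*I*sqrt(215)/9 ≈ 811.11 - 594.66*I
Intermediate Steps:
V = -73/9 (V = -1/9*73 = -73/9 ≈ -8.1111)
Z(C) = 5 (Z(C) = 1 + 4 = 5)
U = -365/9 (U = 5*(-73/9) = -365/9 ≈ -40.556)
T = I*sqrt(215) (T = sqrt(-215) = I*sqrt(215) ≈ 14.663*I)
U*(O(8, d(3)) + T) = -365*(-20 + I*sqrt(215))/9 = 7300/9 - 365*I*sqrt(215)/9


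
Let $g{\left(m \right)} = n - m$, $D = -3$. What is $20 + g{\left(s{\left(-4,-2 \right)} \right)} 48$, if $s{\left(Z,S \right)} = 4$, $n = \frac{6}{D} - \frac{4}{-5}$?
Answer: $- \frac{1148}{5} \approx -229.6$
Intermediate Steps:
$n = - \frac{6}{5}$ ($n = \frac{6}{-3} - \frac{4}{-5} = 6 \left(- \frac{1}{3}\right) - - \frac{4}{5} = -2 + \frac{4}{5} = - \frac{6}{5} \approx -1.2$)
$g{\left(m \right)} = - \frac{6}{5} - m$
$20 + g{\left(s{\left(-4,-2 \right)} \right)} 48 = 20 + \left(- \frac{6}{5} - 4\right) 48 = 20 - \frac{1248}{5} = - \frac{1148}{5}$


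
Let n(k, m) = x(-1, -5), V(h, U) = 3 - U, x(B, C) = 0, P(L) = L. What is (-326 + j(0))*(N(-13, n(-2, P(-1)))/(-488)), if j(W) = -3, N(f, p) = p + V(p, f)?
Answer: 658/61 ≈ 10.787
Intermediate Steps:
n(k, m) = 0
N(f, p) = 3 + p - f (N(f, p) = p + (3 - f) = 3 + p - f)
(-326 + j(0))*(N(-13, n(-2, P(-1)))/(-488)) = (-326 - 3)*((3 + 0 - 1*(-13))/(-488)) = -329*(3 + 0 + 13)*(-1)/488 = -5264*(-1)/488 = -329*(-2/61) = 658/61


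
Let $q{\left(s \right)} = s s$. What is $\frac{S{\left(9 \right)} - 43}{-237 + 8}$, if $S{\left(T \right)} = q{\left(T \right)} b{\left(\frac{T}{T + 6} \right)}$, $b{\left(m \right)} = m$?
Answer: $- \frac{28}{1145} \approx -0.024454$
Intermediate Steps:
$q{\left(s \right)} = s^{2}$
$S{\left(T \right)} = \frac{T^{3}}{6 + T}$ ($S{\left(T \right)} = T^{2} \frac{T}{T + 6} = T^{2} \frac{T}{6 + T} = \frac{T^{3}}{6 + T}$)
$\frac{S{\left(9 \right)} - 43}{-237 + 8} = \frac{\frac{9^{3}}{6 + 9} - 43}{-237 + 8} = \frac{\frac{729}{15} - 43}{-229} = \left(729 \cdot \frac{1}{15} - 43\right) \left(- \frac{1}{229}\right) = \left(\frac{243}{5} - 43\right) \left(- \frac{1}{229}\right) = \frac{28}{5} \left(- \frac{1}{229}\right) = - \frac{28}{1145}$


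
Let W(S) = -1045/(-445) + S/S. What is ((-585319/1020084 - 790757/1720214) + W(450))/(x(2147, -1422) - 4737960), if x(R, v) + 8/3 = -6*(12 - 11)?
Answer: -25822621083703/52853356021000627352 ≈ -4.8857e-7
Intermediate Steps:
x(R, v) = -26/3 (x(R, v) = -8/3 - 6*(12 - 11) = -8/3 - 6*1 = -8/3 - 6 = -26/3)
W(S) = 298/89 (W(S) = -1045*(-1/445) + 1 = 209/89 + 1 = 298/89)
((-585319/1020084 - 790757/1720214) + W(450))/(x(2147, -1422) - 4737960) = ((-585319/1020084 - 790757/1720214) + 298/89)/(-26/3 - 4737960) = ((-585319*1/1020084 - 790757*1/1720214) + 298/89)/(-14213906/3) = ((-585319/1020084 - 790757/1720214) + 298/89)*(-3/14213906) = (-906756250927/877381388988 + 298/89)*(-3/14213906) = (180758347585921/78086943619932)*(-3/14213906) = -25822621083703/52853356021000627352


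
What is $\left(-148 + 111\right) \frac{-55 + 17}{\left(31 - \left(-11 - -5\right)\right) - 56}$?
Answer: $-74$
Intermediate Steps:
$\left(-148 + 111\right) \frac{-55 + 17}{\left(31 - \left(-11 - -5\right)\right) - 56} = - 37 \left(- \frac{38}{\left(31 - \left(-11 + 5\right)\right) - 56}\right) = - 37 \left(- \frac{38}{\left(31 - -6\right) - 56}\right) = - 37 \left(- \frac{38}{\left(31 + 6\right) - 56}\right) = - 37 \left(- \frac{38}{37 - 56}\right) = - 37 \left(- \frac{38}{-19}\right) = - 37 \left(\left(-38\right) \left(- \frac{1}{19}\right)\right) = \left(-37\right) 2 = -74$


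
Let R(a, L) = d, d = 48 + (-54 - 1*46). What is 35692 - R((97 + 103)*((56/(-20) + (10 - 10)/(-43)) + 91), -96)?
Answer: 35744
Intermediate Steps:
d = -52 (d = 48 + (-54 - 46) = 48 - 100 = -52)
R(a, L) = -52
35692 - R((97 + 103)*((56/(-20) + (10 - 10)/(-43)) + 91), -96) = 35692 - 1*(-52) = 35692 + 52 = 35744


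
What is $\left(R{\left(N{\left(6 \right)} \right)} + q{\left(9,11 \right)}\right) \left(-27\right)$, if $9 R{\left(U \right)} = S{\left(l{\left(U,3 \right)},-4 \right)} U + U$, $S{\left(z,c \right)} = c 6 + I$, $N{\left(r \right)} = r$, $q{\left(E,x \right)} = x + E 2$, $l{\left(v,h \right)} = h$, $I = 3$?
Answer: $-423$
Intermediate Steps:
$q{\left(E,x \right)} = x + 2 E$
$S{\left(z,c \right)} = 3 + 6 c$ ($S{\left(z,c \right)} = c 6 + 3 = 6 c + 3 = 3 + 6 c$)
$R{\left(U \right)} = - \frac{20 U}{9}$ ($R{\left(U \right)} = \frac{\left(3 + 6 \left(-4\right)\right) U + U}{9} = \frac{\left(3 - 24\right) U + U}{9} = \frac{- 21 U + U}{9} = \frac{\left(-20\right) U}{9} = - \frac{20 U}{9}$)
$\left(R{\left(N{\left(6 \right)} \right)} + q{\left(9,11 \right)}\right) \left(-27\right) = \left(\left(- \frac{20}{9}\right) 6 + \left(11 + 2 \cdot 9\right)\right) \left(-27\right) = \left(- \frac{40}{3} + \left(11 + 18\right)\right) \left(-27\right) = \left(- \frac{40}{3} + 29\right) \left(-27\right) = \frac{47}{3} \left(-27\right) = -423$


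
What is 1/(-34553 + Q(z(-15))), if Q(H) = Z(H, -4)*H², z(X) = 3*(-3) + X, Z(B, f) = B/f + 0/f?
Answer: -1/31097 ≈ -3.2157e-5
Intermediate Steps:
Z(B, f) = B/f (Z(B, f) = B/f + 0 = B/f)
z(X) = -9 + X
Q(H) = -H³/4 (Q(H) = (H/(-4))*H² = (H*(-¼))*H² = (-H/4)*H² = -H³/4)
1/(-34553 + Q(z(-15))) = 1/(-34553 - (-9 - 15)³/4) = 1/(-34553 - ¼*(-24)³) = 1/(-34553 - ¼*(-13824)) = 1/(-34553 + 3456) = 1/(-31097) = -1/31097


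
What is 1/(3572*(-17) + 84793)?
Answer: 1/24069 ≈ 4.1547e-5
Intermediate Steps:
1/(3572*(-17) + 84793) = 1/(-60724 + 84793) = 1/24069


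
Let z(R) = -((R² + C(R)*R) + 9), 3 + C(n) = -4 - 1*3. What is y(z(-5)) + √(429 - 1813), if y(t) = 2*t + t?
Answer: -252 + 2*I*√346 ≈ -252.0 + 37.202*I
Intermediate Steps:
C(n) = -10 (C(n) = -3 + (-4 - 1*3) = -3 + (-4 - 3) = -3 - 7 = -10)
z(R) = -9 - R² + 10*R (z(R) = -((R² - 10*R) + 9) = -(9 + R² - 10*R) = -9 - R² + 10*R)
y(t) = 3*t
y(z(-5)) + √(429 - 1813) = 3*(-9 - 1*(-5)² + 10*(-5)) + √(429 - 1813) = 3*(-9 - 1*25 - 50) + √(-1384) = 3*(-9 - 25 - 50) + 2*I*√346 = 3*(-84) + 2*I*√346 = -252 + 2*I*√346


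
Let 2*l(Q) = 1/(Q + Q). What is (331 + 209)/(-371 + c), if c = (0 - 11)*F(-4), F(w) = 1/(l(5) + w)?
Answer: -42660/29089 ≈ -1.4665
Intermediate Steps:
l(Q) = 1/(4*Q) (l(Q) = 1/(2*(Q + Q)) = 1/(2*((2*Q))) = (1/(2*Q))/2 = 1/(4*Q))
F(w) = 1/(1/20 + w) (F(w) = 1/((1/4)/5 + w) = 1/((1/4)*(1/5) + w) = 1/(1/20 + w))
c = 220/79 (c = (0 - 11)*(20/(1 + 20*(-4))) = -220/(1 - 80) = -220/(-79) = -220*(-1)/79 = -11*(-20/79) = 220/79 ≈ 2.7848)
(331 + 209)/(-371 + c) = (331 + 209)/(-371 + 220/79) = 540/(-29089/79) = 540*(-79/29089) = -42660/29089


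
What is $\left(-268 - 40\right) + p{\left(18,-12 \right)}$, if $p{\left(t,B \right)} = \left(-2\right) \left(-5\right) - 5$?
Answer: $-303$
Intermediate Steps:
$p{\left(t,B \right)} = 5$ ($p{\left(t,B \right)} = 10 - 5 = 5$)
$\left(-268 - 40\right) + p{\left(18,-12 \right)} = \left(-268 - 40\right) + 5 = -308 + 5 = -303$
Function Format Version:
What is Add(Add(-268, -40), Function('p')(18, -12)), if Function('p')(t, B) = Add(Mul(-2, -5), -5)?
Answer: -303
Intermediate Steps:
Function('p')(t, B) = 5 (Function('p')(t, B) = Add(10, -5) = 5)
Add(Add(-268, -40), Function('p')(18, -12)) = Add(Add(-268, -40), 5) = Add(-308, 5) = -303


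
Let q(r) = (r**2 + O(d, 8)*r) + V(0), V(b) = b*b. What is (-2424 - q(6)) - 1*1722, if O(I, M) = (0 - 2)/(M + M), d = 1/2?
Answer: -16725/4 ≈ -4181.3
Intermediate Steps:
d = 1/2 ≈ 0.50000
V(b) = b**2
O(I, M) = -1/M (O(I, M) = -2*1/(2*M) = -1/M)
q(r) = r**2 - r/8 (q(r) = (r**2 + (-1/8)*r) + 0**2 = (r**2 + (-1*1/8)*r) + 0 = (r**2 - r/8) + 0 = r**2 - r/8)
(-2424 - q(6)) - 1*1722 = (-2424 - 6*(-1/8 + 6)) - 1*1722 = (-2424 - 6*47/8) - 1722 = (-2424 - 1*141/4) - 1722 = (-2424 - 141/4) - 1722 = -9837/4 - 1722 = -16725/4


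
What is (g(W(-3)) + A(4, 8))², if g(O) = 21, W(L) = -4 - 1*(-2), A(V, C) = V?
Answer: 625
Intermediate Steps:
W(L) = -2 (W(L) = -4 + 2 = -2)
(g(W(-3)) + A(4, 8))² = (21 + 4)² = 25² = 625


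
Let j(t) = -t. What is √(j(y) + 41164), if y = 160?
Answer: 6*√1139 ≈ 202.49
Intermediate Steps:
√(j(y) + 41164) = √(-1*160 + 41164) = √(-160 + 41164) = √41004 = 6*√1139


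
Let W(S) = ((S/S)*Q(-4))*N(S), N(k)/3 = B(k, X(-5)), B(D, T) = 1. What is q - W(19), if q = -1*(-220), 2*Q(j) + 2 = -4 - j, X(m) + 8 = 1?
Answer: 223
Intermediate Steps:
X(m) = -7 (X(m) = -8 + 1 = -7)
Q(j) = -3 - j/2 (Q(j) = -1 + (-4 - j)/2 = -1 + (-2 - j/2) = -3 - j/2)
N(k) = 3 (N(k) = 3*1 = 3)
W(S) = -3 (W(S) = ((S/S)*(-3 - ½*(-4)))*3 = (1*(-3 + 2))*3 = (1*(-1))*3 = -1*3 = -3)
q = 220
q - W(19) = 220 - 1*(-3) = 220 + 3 = 223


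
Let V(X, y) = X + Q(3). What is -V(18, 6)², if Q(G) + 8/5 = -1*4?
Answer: -3844/25 ≈ -153.76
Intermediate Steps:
Q(G) = -28/5 (Q(G) = -8/5 - 1*4 = -8/5 - 4 = -28/5)
V(X, y) = -28/5 + X (V(X, y) = X - 28/5 = -28/5 + X)
-V(18, 6)² = -(-28/5 + 18)² = -(62/5)² = -1*3844/25 = -3844/25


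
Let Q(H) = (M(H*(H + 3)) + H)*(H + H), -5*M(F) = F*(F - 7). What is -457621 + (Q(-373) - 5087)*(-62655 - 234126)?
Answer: -843342606936620728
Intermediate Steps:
M(F) = -F*(-7 + F)/5 (M(F) = -F*(F - 7)/5 = -F*(-7 + F)/5)
Q(H) = 2*H*(H + H*(3 + H)*(7 - H*(3 + H))/5) (Q(H) = ((H*(H + 3))*(7 - H*(H + 3))/5 + H)*(H + H) = ((H*(3 + H))*(7 - H*(3 + H))/5 + H)*(2*H) = (H*(3 + H)*(7 - H*(3 + H))/5 + H)*(2*H) = (H + H*(3 + H)*(7 - H*(3 + H))/5)*(2*H) = 2*H*(H + H*(3 + H)*(7 - H*(3 + H))/5))
-457621 + (Q(-373) - 5087)*(-62655 - 234126) = -457621 + ((-373)²*(2 - 2*(-7 - 373*(3 - 373))*(3 - 373)/5) - 5087)*(-62655 - 234126) = -457621 + (139129*(2 - ⅖*(-7 - 373*(-370))*(-370)) - 5087)*(-296781) = -457621 + (139129*(2 - ⅖*(-7 + 138010)*(-370)) - 5087)*(-296781) = -457621 + (139129*(2 - ⅖*138003*(-370)) - 5087)*(-296781) = -457621 + (139129*(2 + 20424444) - 5087)*(-296781) = -457621 + (139129*20424446 - 5087)*(-296781) = -457621 + (2841632747534 - 5087)*(-296781) = -457621 + 2841632742447*(-296781) = -457621 - 843342606936163107 = -843342606936620728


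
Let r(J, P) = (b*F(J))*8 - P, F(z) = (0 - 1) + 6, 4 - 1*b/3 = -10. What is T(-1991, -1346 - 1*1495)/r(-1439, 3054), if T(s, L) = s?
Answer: 1991/1374 ≈ 1.4491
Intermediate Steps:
b = 42 (b = 12 - 3*(-10) = 12 + 30 = 42)
F(z) = 5 (F(z) = -1 + 6 = 5)
r(J, P) = 1680 - P (r(J, P) = (42*5)*8 - P = 210*8 - P = 1680 - P)
T(-1991, -1346 - 1*1495)/r(-1439, 3054) = -1991/(1680 - 1*3054) = -1991/(1680 - 3054) = -1991/(-1374) = -1991*(-1/1374) = 1991/1374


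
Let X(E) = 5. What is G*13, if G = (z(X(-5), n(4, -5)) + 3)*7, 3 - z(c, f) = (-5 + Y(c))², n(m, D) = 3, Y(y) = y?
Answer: 546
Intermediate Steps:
z(c, f) = 3 - (-5 + c)²
G = 42 (G = ((3 - (-5 + 5)²) + 3)*7 = ((3 - 1*0²) + 3)*7 = ((3 - 1*0) + 3)*7 = ((3 + 0) + 3)*7 = (3 + 3)*7 = 6*7 = 42)
G*13 = 42*13 = 546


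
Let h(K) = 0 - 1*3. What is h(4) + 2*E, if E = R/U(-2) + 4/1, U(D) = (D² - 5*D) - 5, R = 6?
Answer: 19/3 ≈ 6.3333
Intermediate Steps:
h(K) = -3 (h(K) = 0 - 3 = -3)
U(D) = -5 + D² - 5*D
E = 14/3 (E = 6/(-5 + (-2)² - 5*(-2)) + 4/1 = 6/(-5 + 4 + 10) + 4*1 = 6/9 + 4 = 6*(⅑) + 4 = ⅔ + 4 = 14/3 ≈ 4.6667)
h(4) + 2*E = -3 + 2*(14/3) = -3 + 28/3 = 19/3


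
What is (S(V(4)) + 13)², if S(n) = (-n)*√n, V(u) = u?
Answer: 25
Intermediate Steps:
S(n) = -n^(3/2)
(S(V(4)) + 13)² = (-4^(3/2) + 13)² = (-1*8 + 13)² = (-8 + 13)² = 5² = 25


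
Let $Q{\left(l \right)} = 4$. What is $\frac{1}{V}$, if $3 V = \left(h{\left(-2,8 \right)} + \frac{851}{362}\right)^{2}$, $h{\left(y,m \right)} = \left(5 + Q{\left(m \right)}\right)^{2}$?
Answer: $\frac{393132}{910409929} \approx 0.00043182$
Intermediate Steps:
$h{\left(y,m \right)} = 81$ ($h{\left(y,m \right)} = \left(5 + 4\right)^{2} = 9^{2} = 81$)
$V = \frac{910409929}{393132}$ ($V = \frac{\left(81 + \frac{851}{362}\right)^{2}}{3} = \frac{\left(\frac{30173}{362}\right)^{2}}{3} = \frac{1}{3} \cdot \frac{910409929}{131044} = \frac{910409929}{393132} \approx 2315.8$)
$\frac{1}{V} = \frac{1}{\frac{910409929}{393132}} = \frac{393132}{910409929}$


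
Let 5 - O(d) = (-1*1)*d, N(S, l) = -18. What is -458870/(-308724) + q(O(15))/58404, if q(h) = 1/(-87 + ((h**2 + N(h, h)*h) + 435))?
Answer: 866528298247/582993166704 ≈ 1.4863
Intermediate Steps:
O(d) = 5 + d (O(d) = 5 - (-1*1)*d = 5 - (-1)*d = 5 + d)
q(h) = 1/(348 + h**2 - 18*h) (q(h) = 1/(-87 + ((h**2 - 18*h) + 435)) = 1/(-87 + (435 + h**2 - 18*h)) = 1/(348 + h**2 - 18*h))
-458870/(-308724) + q(O(15))/58404 = -458870/(-308724) + 1/((348 + (5 + 15)**2 - 18*(5 + 15))*58404) = -458870*(-1/308724) + (1/58404)/(348 + 20**2 - 18*20) = 229435/154362 + (1/58404)/(348 + 400 - 360) = 229435/154362 + (1/58404)/388 = 229435/154362 + (1/388)*(1/58404) = 229435/154362 + 1/22660752 = 866528298247/582993166704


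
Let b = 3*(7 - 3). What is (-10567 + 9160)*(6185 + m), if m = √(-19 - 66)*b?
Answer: -8702295 - 16884*I*√85 ≈ -8.7023e+6 - 1.5566e+5*I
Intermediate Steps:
b = 12 (b = 3*4 = 12)
m = 12*I*√85 (m = √(-19 - 66)*12 = √(-85)*12 = (I*√85)*12 = 12*I*√85 ≈ 110.63*I)
(-10567 + 9160)*(6185 + m) = (-10567 + 9160)*(6185 + 12*I*√85) = -1407*(6185 + 12*I*√85) = -8702295 - 16884*I*√85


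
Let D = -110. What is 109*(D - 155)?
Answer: -28885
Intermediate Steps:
109*(D - 155) = 109*(-110 - 155) = 109*(-265) = -28885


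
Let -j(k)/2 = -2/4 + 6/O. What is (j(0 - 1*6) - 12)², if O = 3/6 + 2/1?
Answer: 6241/25 ≈ 249.64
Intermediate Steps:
O = 5/2 (O = 3*(⅙) + 2*1 = ½ + 2 = 5/2 ≈ 2.5000)
j(k) = -19/5 (j(k) = -2*(-2/4 + 6/(5/2)) = -2*(-2*¼ + 6*(⅖)) = -2*(-½ + 12/5) = -2*19/10 = -19/5)
(j(0 - 1*6) - 12)² = (-19/5 - 12)² = (-79/5)² = 6241/25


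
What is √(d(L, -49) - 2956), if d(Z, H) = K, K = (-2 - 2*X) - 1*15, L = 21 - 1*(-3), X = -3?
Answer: I*√2967 ≈ 54.47*I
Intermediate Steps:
L = 24 (L = 21 + 3 = 24)
K = -11 (K = (-2 - 2*(-3)) - 1*15 = (-2 + 6) - 15 = 4 - 15 = -11)
d(Z, H) = -11
√(d(L, -49) - 2956) = √(-11 - 2956) = √(-2967) = I*√2967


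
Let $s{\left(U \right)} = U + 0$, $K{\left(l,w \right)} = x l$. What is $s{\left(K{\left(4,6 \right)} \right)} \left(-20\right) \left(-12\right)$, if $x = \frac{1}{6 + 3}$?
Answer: $\frac{320}{3} \approx 106.67$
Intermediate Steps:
$x = \frac{1}{9} \approx 0.11111$
$K{\left(l,w \right)} = \frac{l}{9}$
$s{\left(U \right)} = U$
$s{\left(K{\left(4,6 \right)} \right)} \left(-20\right) \left(-12\right) = \frac{1}{9} \cdot 4 \left(-20\right) \left(-12\right) = \frac{4}{9} \left(-20\right) \left(-12\right) = \left(- \frac{80}{9}\right) \left(-12\right) = \frac{320}{3}$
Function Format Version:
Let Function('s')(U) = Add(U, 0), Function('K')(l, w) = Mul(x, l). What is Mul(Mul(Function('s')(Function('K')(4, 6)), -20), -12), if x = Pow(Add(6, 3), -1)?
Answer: Rational(320, 3) ≈ 106.67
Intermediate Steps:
x = Rational(1, 9) (x = Pow(9, -1) = Rational(1, 9) ≈ 0.11111)
Function('K')(l, w) = Mul(Rational(1, 9), l)
Function('s')(U) = U
Mul(Mul(Function('s')(Function('K')(4, 6)), -20), -12) = Mul(Mul(Mul(Rational(1, 9), 4), -20), -12) = Mul(Mul(Rational(4, 9), -20), -12) = Mul(Rational(-80, 9), -12) = Rational(320, 3)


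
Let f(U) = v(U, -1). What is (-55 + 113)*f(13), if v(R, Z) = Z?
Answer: -58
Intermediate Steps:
f(U) = -1
(-55 + 113)*f(13) = (-55 + 113)*(-1) = 58*(-1) = -58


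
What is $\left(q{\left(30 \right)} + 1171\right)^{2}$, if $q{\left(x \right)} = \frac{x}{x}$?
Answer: $1373584$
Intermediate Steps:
$q{\left(x \right)} = 1$
$\left(q{\left(30 \right)} + 1171\right)^{2} = \left(1 + 1171\right)^{2} = 1172^{2} = 1373584$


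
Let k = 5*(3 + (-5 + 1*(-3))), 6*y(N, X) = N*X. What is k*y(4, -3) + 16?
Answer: 66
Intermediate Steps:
y(N, X) = N*X/6 (y(N, X) = (N*X)/6 = N*X/6)
k = -25 (k = 5*(3 + (-5 - 3)) = 5*(3 - 8) = 5*(-5) = -25)
k*y(4, -3) + 16 = -25*4*(-3)/6 + 16 = -25*(-2) + 16 = 50 + 16 = 66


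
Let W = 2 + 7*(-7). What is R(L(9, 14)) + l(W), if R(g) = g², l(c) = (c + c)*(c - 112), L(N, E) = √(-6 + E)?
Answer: 14954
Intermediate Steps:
W = -47 (W = 2 - 49 = -47)
l(c) = 2*c*(-112 + c) (l(c) = (2*c)*(-112 + c) = 2*c*(-112 + c))
R(L(9, 14)) + l(W) = (√(-6 + 14))² + 2*(-47)*(-112 - 47) = (√8)² + 2*(-47)*(-159) = (2*√2)² + 14946 = 8 + 14946 = 14954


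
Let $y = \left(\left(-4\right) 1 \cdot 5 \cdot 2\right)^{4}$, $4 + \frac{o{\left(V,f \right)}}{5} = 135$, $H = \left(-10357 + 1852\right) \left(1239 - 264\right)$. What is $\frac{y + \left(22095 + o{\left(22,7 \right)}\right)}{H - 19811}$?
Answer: $- \frac{1291375}{4156093} \approx -0.31072$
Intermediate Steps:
$H = -8292375$ ($H = \left(-8505\right) 975 = -8292375$)
$o{\left(V,f \right)} = 655$ ($o{\left(V,f \right)} = -20 + 5 \cdot 135 = -20 + 675 = 655$)
$y = 2560000$ ($y = \left(\left(-4\right) 10\right)^{4} = \left(-40\right)^{4} = 2560000$)
$\frac{y + \left(22095 + o{\left(22,7 \right)}\right)}{H - 19811} = \frac{2560000 + \left(22095 + 655\right)}{-8292375 - 19811} = \frac{2560000 + 22750}{-8312186} = 2582750 \left(- \frac{1}{8312186}\right) = - \frac{1291375}{4156093}$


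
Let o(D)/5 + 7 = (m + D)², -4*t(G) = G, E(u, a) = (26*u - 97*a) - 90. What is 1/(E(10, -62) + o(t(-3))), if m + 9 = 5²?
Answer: 16/120829 ≈ 0.00013242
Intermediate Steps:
m = 16 (m = -9 + 5² = -9 + 25 = 16)
E(u, a) = -90 - 97*a + 26*u (E(u, a) = (-97*a + 26*u) - 90 = -90 - 97*a + 26*u)
t(G) = -G/4
o(D) = -35 + 5*(16 + D)²
1/(E(10, -62) + o(t(-3))) = 1/((-90 - 97*(-62) + 26*10) + (-35 + 5*(16 - ¼*(-3))²)) = 1/((-90 + 6014 + 260) + (-35 + 5*(16 + ¾)²)) = 1/(6184 + (-35 + 5*(67/4)²)) = 1/(6184 + (-35 + 5*(4489/16))) = 1/(6184 + (-35 + 22445/16)) = 1/(6184 + 21885/16) = 1/(120829/16) = 16/120829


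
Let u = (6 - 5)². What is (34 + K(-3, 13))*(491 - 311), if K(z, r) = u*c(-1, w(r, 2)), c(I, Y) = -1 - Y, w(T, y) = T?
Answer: 3600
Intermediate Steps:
u = 1 (u = 1² = 1)
K(z, r) = -1 - r (K(z, r) = 1*(-1 - r) = -1 - r)
(34 + K(-3, 13))*(491 - 311) = (34 + (-1 - 1*13))*(491 - 311) = (34 + (-1 - 13))*180 = (34 - 14)*180 = 20*180 = 3600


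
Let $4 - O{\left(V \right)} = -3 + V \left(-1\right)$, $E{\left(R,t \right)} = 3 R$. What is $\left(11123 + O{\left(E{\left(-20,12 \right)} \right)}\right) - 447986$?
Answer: $-436916$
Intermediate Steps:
$O{\left(V \right)} = 7 + V$ ($O{\left(V \right)} = 4 - \left(-3 + V \left(-1\right)\right) = 4 - \left(-3 - V\right) = 4 + \left(3 + V\right) = 7 + V$)
$\left(11123 + O{\left(E{\left(-20,12 \right)} \right)}\right) - 447986 = \left(11123 + \left(7 + 3 \left(-20\right)\right)\right) - 447986 = \left(11123 + \left(7 - 60\right)\right) - 447986 = \left(11123 - 53\right) - 447986 = 11070 - 447986 = -436916$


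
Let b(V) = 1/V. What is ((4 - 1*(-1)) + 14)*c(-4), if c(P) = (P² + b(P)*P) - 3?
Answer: 266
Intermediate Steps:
b(V) = 1/V
c(P) = -2 + P² (c(P) = (P² + P/P) - 3 = (P² + 1) - 3 = (1 + P²) - 3 = -2 + P²)
((4 - 1*(-1)) + 14)*c(-4) = ((4 - 1*(-1)) + 14)*(-2 + (-4)²) = ((4 + 1) + 14)*(-2 + 16) = (5 + 14)*14 = 19*14 = 266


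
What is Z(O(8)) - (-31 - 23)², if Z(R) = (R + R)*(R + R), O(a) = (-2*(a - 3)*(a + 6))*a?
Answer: 5014684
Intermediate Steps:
O(a) = -2*a*(-3 + a)*(6 + a) (O(a) = (-2*(-3 + a)*(6 + a))*a = -2*a*(-3 + a)*(6 + a))
Z(R) = 4*R² (Z(R) = (2*R)*(2*R) = 4*R²)
Z(O(8)) - (-31 - 23)² = 4*(2*8*(18 - 1*8² - 3*8))² - (-31 - 23)² = 4*(2*8*(18 - 1*64 - 24))² - 1*(-54)² = 4*(2*8*(18 - 64 - 24))² - 1*2916 = 4*(2*8*(-70))² - 2916 = 4*(-1120)² - 2916 = 4*1254400 - 2916 = 5017600 - 2916 = 5014684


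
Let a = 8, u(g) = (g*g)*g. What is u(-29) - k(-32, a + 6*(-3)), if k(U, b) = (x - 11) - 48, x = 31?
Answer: -24361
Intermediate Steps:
u(g) = g³ (u(g) = g²*g = g³)
k(U, b) = -28 (k(U, b) = (31 - 11) - 48 = 20 - 48 = -28)
u(-29) - k(-32, a + 6*(-3)) = (-29)³ - 1*(-28) = -24389 + 28 = -24361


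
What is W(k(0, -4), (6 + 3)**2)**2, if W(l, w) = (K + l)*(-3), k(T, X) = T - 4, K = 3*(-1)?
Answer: 441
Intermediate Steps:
K = -3
k(T, X) = -4 + T
W(l, w) = 9 - 3*l (W(l, w) = (-3 + l)*(-3) = 9 - 3*l)
W(k(0, -4), (6 + 3)**2)**2 = (9 - 3*(-4 + 0))**2 = (9 - 3*(-4))**2 = (9 + 12)**2 = 21**2 = 441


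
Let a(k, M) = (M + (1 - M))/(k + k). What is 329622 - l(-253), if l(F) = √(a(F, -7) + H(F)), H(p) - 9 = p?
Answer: 329622 - I*√62473290/506 ≈ 3.2962e+5 - 15.621*I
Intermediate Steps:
H(p) = 9 + p
a(k, M) = 1/(2*k)
l(F) = √(9 + F + 1/(2*F)) (l(F) = √(1/(2*F) + (9 + F)) = √(9 + F + 1/(2*F)))
329622 - l(-253) = 329622 - √(36 + 2/(-253) + 4*(-253))/2 = 329622 - √(36 + 2*(-1/253) - 1012)/2 = 329622 - √(36 - 2/253 - 1012)/2 = 329622 - √(-246930/253)/2 = 329622 - I*√62473290/253/2 = 329622 - I*√62473290/506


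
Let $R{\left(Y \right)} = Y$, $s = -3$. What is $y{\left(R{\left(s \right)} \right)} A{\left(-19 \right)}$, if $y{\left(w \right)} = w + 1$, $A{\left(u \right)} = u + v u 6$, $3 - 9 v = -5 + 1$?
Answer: $\frac{646}{3} \approx 215.33$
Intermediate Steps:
$v = \frac{7}{9}$ ($v = \frac{1}{3} - \frac{-5 + 1}{9} = \frac{1}{3} - - \frac{4}{9} = \frac{1}{3} + \frac{4}{9} = \frac{7}{9} \approx 0.77778$)
$A{\left(u \right)} = \frac{17 u}{3}$ ($A{\left(u \right)} = u + \frac{7 u}{9} \cdot 6 = u + \frac{14 u}{3} = \frac{17 u}{3}$)
$y{\left(w \right)} = 1 + w$
$y{\left(R{\left(s \right)} \right)} A{\left(-19 \right)} = \left(1 - 3\right) \frac{17}{3} \left(-19\right) = \left(-2\right) \left(- \frac{323}{3}\right) = \frac{646}{3}$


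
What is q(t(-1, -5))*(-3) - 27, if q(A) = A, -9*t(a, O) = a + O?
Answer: -29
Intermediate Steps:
t(a, O) = -O/9 - a/9 (t(a, O) = -(a + O)/9 = -(O + a)/9 = -O/9 - a/9)
q(t(-1, -5))*(-3) - 27 = (-1/9*(-5) - 1/9*(-1))*(-3) - 27 = (5/9 + 1/9)*(-3) - 27 = (2/3)*(-3) - 27 = -2 - 27 = -29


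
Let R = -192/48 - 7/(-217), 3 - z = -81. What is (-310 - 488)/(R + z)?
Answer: -8246/827 ≈ -9.9710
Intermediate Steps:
z = 84 (z = 3 - 1*(-81) = 3 + 81 = 84)
R = -123/31 (R = -192*1/48 - 7*(-1/217) = -4 + 1/31 = -123/31 ≈ -3.9677)
(-310 - 488)/(R + z) = (-310 - 488)/(-123/31 + 84) = -798/2481/31 = -798*31/2481 = -8246/827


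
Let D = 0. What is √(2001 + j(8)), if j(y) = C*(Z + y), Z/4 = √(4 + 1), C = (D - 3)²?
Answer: √(2073 + 36*√5) ≈ 46.406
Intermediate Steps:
C = 9 (C = (0 - 3)² = (-3)² = 9)
Z = 4*√5 (Z = 4*√(4 + 1) = 4*√5 ≈ 8.9443)
j(y) = 9*y + 36*√5 (j(y) = 9*(4*√5 + y) = 9*(y + 4*√5) = 9*y + 36*√5)
√(2001 + j(8)) = √(2001 + (9*8 + 36*√5)) = √(2001 + (72 + 36*√5)) = √(2073 + 36*√5)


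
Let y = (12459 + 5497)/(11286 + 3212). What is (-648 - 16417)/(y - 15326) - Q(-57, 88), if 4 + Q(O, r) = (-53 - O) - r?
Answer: 9899553433/111089196 ≈ 89.114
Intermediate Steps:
y = 8978/7249 (y = 17956/14498 = 17956*(1/14498) = 8978/7249 ≈ 1.2385)
Q(O, r) = -57 - O - r (Q(O, r) = -4 + ((-53 - O) - r) = -4 + (-53 - O - r) = -57 - O - r)
(-648 - 16417)/(y - 15326) - Q(-57, 88) = (-648 - 16417)/(8978/7249 - 15326) - (-57 - 1*(-57) - 1*88) = -17065/(-111089196/7249) - (-57 + 57 - 88) = -17065*(-7249/111089196) - 1*(-88) = 123704185/111089196 + 88 = 9899553433/111089196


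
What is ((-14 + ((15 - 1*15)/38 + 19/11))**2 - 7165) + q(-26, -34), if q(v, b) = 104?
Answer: -836156/121 ≈ -6910.4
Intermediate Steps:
((-14 + ((15 - 1*15)/38 + 19/11))**2 - 7165) + q(-26, -34) = ((-14 + ((15 - 1*15)/38 + 19/11))**2 - 7165) + 104 = ((-14 + ((15 - 15)*(1/38) + 19*(1/11)))**2 - 7165) + 104 = ((-14 + (0*(1/38) + 19/11))**2 - 7165) + 104 = ((-14 + (0 + 19/11))**2 - 7165) + 104 = ((-14 + 19/11)**2 - 7165) + 104 = ((-135/11)**2 - 7165) + 104 = (18225/121 - 7165) + 104 = -848740/121 + 104 = -836156/121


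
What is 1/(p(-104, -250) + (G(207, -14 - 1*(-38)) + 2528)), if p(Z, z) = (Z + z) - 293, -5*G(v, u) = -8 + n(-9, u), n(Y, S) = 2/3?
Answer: 15/28237 ≈ 0.00053122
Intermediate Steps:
n(Y, S) = 2/3 (n(Y, S) = 2*(1/3) = 2/3)
G(v, u) = 22/15 (G(v, u) = -(-8 + 2/3)/5 = -1/5*(-22/3) = 22/15)
p(Z, z) = -293 + Z + z
1/(p(-104, -250) + (G(207, -14 - 1*(-38)) + 2528)) = 1/((-293 - 104 - 250) + (22/15 + 2528)) = 1/(-647 + 37942/15) = 1/(28237/15) = 15/28237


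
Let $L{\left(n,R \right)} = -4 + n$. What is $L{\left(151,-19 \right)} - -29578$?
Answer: $29725$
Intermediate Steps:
$L{\left(151,-19 \right)} - -29578 = \left(-4 + 151\right) - -29578 = 147 + 29578 = 29725$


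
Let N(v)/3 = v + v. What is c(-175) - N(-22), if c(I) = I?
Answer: -43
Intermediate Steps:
N(v) = 6*v (N(v) = 3*(v + v) = 3*(2*v) = 6*v)
c(-175) - N(-22) = -175 - 6*(-22) = -175 - 1*(-132) = -175 + 132 = -43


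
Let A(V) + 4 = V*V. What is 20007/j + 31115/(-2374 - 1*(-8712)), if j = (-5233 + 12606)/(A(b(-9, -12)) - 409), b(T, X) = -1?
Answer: -52013987897/46730074 ≈ -1113.1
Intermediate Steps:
A(V) = -4 + V² (A(V) = -4 + V*V = -4 + V²)
j = -7373/412 (j = (-5233 + 12606)/((-4 + (-1)²) - 409) = 7373/((-4 + 1) - 409) = 7373/(-3 - 409) = 7373/(-412) = 7373*(-1/412) = -7373/412 ≈ -17.896)
20007/j + 31115/(-2374 - 1*(-8712)) = 20007/(-7373/412) + 31115/(-2374 - 1*(-8712)) = 20007*(-412/7373) + 31115/(-2374 + 8712) = -8242884/7373 + 31115/6338 = -52013987897/46730074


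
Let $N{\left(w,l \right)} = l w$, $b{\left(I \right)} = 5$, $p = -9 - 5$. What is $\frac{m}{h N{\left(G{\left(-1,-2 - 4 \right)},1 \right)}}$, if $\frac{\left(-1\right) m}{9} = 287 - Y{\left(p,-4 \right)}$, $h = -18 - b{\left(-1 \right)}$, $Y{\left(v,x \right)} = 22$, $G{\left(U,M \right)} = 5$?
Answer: $\frac{477}{23} \approx 20.739$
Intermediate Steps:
$p = -14$
$h = -23$ ($h = -18 - 5 = -23$)
$m = -2385$ ($m = - 9 \left(287 - 22\right) = \left(-9\right) 265 = -2385$)
$\frac{m}{h N{\left(G{\left(-1,-2 - 4 \right)},1 \right)}} = - \frac{2385}{\left(-23\right) 1 \cdot 5} = - \frac{2385}{\left(-23\right) 5} = - \frac{2385}{-115} = \left(-2385\right) \left(- \frac{1}{115}\right) = \frac{477}{23}$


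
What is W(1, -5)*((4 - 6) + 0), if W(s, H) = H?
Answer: 10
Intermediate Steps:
W(1, -5)*((4 - 6) + 0) = -5*((4 - 6) + 0) = -5*(-2 + 0) = -5*(-2) = 10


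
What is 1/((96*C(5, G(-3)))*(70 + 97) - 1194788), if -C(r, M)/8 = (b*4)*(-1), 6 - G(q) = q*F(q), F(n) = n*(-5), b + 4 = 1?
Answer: -1/2733860 ≈ -3.6578e-7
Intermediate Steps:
b = -3 (b = -4 + 1 = -3)
F(n) = -5*n
G(q) = 6 + 5*q**2 (G(q) = 6 - q*(-5*q) = 6 - (-5)*q**2 = 6 + 5*q**2)
C(r, M) = -96 (C(r, M) = -8*(-3*4)*(-1) = -(-96)*(-1) = -8*12 = -96)
1/((96*C(5, G(-3)))*(70 + 97) - 1194788) = 1/((96*(-96))*(70 + 97) - 1194788) = 1/(-9216*167 - 1194788) = 1/(-1539072 - 1194788) = 1/(-2733860) = -1/2733860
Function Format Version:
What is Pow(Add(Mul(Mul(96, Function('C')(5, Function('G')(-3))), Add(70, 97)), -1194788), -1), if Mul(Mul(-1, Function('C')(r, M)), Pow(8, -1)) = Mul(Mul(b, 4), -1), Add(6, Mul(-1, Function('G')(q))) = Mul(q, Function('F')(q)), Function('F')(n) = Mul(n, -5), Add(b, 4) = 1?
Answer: Rational(-1, 2733860) ≈ -3.6578e-7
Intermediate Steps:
b = -3 (b = Add(-4, 1) = -3)
Function('F')(n) = Mul(-5, n)
Function('G')(q) = Add(6, Mul(5, Pow(q, 2))) (Function('G')(q) = Add(6, Mul(-1, Mul(q, Mul(-5, q)))) = Add(6, Mul(-1, Mul(-5, Pow(q, 2)))) = Add(6, Mul(5, Pow(q, 2))))
Function('C')(r, M) = -96 (Function('C')(r, M) = Mul(-8, Mul(Mul(-3, 4), -1)) = Mul(-8, Mul(-12, -1)) = Mul(-8, 12) = -96)
Pow(Add(Mul(Mul(96, Function('C')(5, Function('G')(-3))), Add(70, 97)), -1194788), -1) = Pow(Add(Mul(Mul(96, -96), Add(70, 97)), -1194788), -1) = Pow(Add(Mul(-9216, 167), -1194788), -1) = Pow(Add(-1539072, -1194788), -1) = Pow(-2733860, -1) = Rational(-1, 2733860)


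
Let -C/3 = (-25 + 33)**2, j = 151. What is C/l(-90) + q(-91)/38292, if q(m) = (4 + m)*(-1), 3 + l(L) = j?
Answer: -611599/472268 ≈ -1.2950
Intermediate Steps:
l(L) = 148 (l(L) = -3 + 151 = 148)
C = -192 (C = -3*(-25 + 33)**2 = -3*8**2 = -3*64 = -192)
q(m) = -4 - m
C/l(-90) + q(-91)/38292 = -192/148 + (-4 - 1*(-91))/38292 = -192*1/148 + (-4 + 91)*(1/38292) = -48/37 + 87*(1/38292) = -48/37 + 29/12764 = -611599/472268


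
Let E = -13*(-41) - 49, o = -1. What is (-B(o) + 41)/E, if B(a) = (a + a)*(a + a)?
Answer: 37/484 ≈ 0.076446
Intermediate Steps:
B(a) = 4*a² (B(a) = (2*a)*(2*a) = 4*a²)
E = 484 (E = 533 - 49 = 484)
(-B(o) + 41)/E = (-4*(-1)² + 41)/484 = (-4 + 41)*(1/484) = 37*(1/484) = 37/484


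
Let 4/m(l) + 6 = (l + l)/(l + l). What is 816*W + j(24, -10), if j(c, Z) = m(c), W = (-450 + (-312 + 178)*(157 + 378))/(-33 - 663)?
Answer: 12263684/145 ≈ 84577.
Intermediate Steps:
W = 18035/174 (W = (-450 - 134*535)/(-696) = (-450 - 71690)*(-1/696) = -72140*(-1/696) = 18035/174 ≈ 103.65)
m(l) = -⅘ (m(l) = 4/(-6 + (l + l)/(l + l)) = 4/(-6 + (2*l)/((2*l))) = 4/(-6 + (2*l)*(1/(2*l))) = 4/(-6 + 1) = 4/(-5) = 4*(-⅕) = -⅘)
j(c, Z) = -⅘
816*W + j(24, -10) = 816*(18035/174) - ⅘ = 2452760/29 - ⅘ = 12263684/145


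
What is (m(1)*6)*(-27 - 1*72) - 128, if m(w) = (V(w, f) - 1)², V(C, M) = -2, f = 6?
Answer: -5474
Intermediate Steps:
m(w) = 9 (m(w) = (-2 - 1)² = (-3)² = 9)
(m(1)*6)*(-27 - 1*72) - 128 = (9*6)*(-27 - 1*72) - 128 = 54*(-27 - 72) - 128 = 54*(-99) - 128 = -5346 - 128 = -5474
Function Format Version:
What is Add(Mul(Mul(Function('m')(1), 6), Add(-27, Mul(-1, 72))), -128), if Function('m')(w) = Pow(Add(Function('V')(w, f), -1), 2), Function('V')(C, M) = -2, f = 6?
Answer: -5474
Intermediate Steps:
Function('m')(w) = 9 (Function('m')(w) = Pow(Add(-2, -1), 2) = Pow(-3, 2) = 9)
Add(Mul(Mul(Function('m')(1), 6), Add(-27, Mul(-1, 72))), -128) = Add(Mul(Mul(9, 6), Add(-27, Mul(-1, 72))), -128) = Add(Mul(54, Add(-27, -72)), -128) = Add(Mul(54, -99), -128) = Add(-5346, -128) = -5474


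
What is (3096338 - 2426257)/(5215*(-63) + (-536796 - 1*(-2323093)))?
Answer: 670081/1457752 ≈ 0.45967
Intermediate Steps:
(3096338 - 2426257)/(5215*(-63) + (-536796 - 1*(-2323093))) = 670081/(-328545 + (-536796 + 2323093)) = 670081/(-328545 + 1786297) = 670081/1457752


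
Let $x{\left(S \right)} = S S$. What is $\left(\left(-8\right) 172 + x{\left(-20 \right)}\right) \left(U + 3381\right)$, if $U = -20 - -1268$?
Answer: $-4517904$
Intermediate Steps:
$x{\left(S \right)} = S^{2}$
$U = 1248$ ($U = -20 + 1268 = 1248$)
$\left(\left(-8\right) 172 + x{\left(-20 \right)}\right) \left(U + 3381\right) = \left(\left(-8\right) 172 + \left(-20\right)^{2}\right) \left(1248 + 3381\right) = \left(-1376 + 400\right) 4629 = \left(-976\right) 4629 = -4517904$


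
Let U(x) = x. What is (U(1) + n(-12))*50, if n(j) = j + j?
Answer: -1150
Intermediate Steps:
n(j) = 2*j
(U(1) + n(-12))*50 = (1 + 2*(-12))*50 = (1 - 24)*50 = -23*50 = -1150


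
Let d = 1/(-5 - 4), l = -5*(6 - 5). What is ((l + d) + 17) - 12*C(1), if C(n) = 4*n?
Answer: -325/9 ≈ -36.111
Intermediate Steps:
l = -5 (l = -5*1 = -5)
d = -⅑ (d = 1/(-9) = -⅑ ≈ -0.11111)
((l + d) + 17) - 12*C(1) = ((-5 - ⅑) + 17) - 48 = (-46/9 + 17) - 12*4 = 107/9 - 48 = -325/9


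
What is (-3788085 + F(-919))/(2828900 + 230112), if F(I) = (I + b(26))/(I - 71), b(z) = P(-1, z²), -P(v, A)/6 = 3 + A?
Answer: -3750199157/3028421880 ≈ -1.2383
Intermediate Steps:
P(v, A) = -18 - 6*A (P(v, A) = -6*(3 + A) = -18 - 6*A)
b(z) = -18 - 6*z²
F(I) = (-4074 + I)/(-71 + I) (F(I) = (I + (-18 - 6*26²))/(I - 71) = (I + (-18 - 6*676))/(-71 + I) = (I + (-18 - 4056))/(-71 + I) = (I - 4074)/(-71 + I) = (-4074 + I)/(-71 + I))
(-3788085 + F(-919))/(2828900 + 230112) = (-3788085 + (-4074 - 919)/(-71 - 919))/(2828900 + 230112) = (-3788085 - 4993/(-990))/3059012 = (-3788085 - 1/990*(-4993))*(1/3059012) = (-3788085 + 4993/990)*(1/3059012) = -3750199157/990*1/3059012 = -3750199157/3028421880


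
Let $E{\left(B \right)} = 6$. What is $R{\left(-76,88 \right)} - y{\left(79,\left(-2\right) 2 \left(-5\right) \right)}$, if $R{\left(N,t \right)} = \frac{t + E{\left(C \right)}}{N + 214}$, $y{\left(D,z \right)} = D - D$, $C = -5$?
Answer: $\frac{47}{69} \approx 0.68116$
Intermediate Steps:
$y{\left(D,z \right)} = 0$
$R{\left(N,t \right)} = \frac{6 + t}{214 + N}$ ($R{\left(N,t \right)} = \frac{t + 6}{N + 214} = \frac{6 + t}{214 + N}$)
$R{\left(-76,88 \right)} - y{\left(79,\left(-2\right) 2 \left(-5\right) \right)} = \frac{6 + 88}{214 - 76} - 0 = \frac{1}{138} \cdot 94 + 0 = \frac{47}{69} + 0 = \frac{47}{69}$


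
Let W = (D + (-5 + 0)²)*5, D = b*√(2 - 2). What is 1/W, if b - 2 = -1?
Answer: 1/125 ≈ 0.0080000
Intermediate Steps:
b = 1 (b = 2 - 1 = 1)
D = 0 (D = 1*√(2 - 2) = 1*√0 = 1*0 = 0)
W = 125 (W = (0 + (-5 + 0)²)*5 = (0 + (-5)²)*5 = (0 + 25)*5 = 25*5 = 125)
1/W = 1/125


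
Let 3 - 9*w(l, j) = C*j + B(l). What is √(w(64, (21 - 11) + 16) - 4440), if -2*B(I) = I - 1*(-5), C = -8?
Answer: 7*I*√3242/6 ≈ 66.428*I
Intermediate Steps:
B(I) = -5/2 - I/2 (B(I) = -(I - 1*(-5))/2 = -(I + 5)/2 = -(5 + I)/2 = -5/2 - I/2)
w(l, j) = 11/18 + l/18 + 8*j/9 (w(l, j) = ⅓ - (-8*j + (-5/2 - l/2))/9 = ⅓ - (-5/2 - 8*j - l/2)/9 = ⅓ + (5/18 + l/18 + 8*j/9) = 11/18 + l/18 + 8*j/9)
√(w(64, (21 - 11) + 16) - 4440) = √((11/18 + (1/18)*64 + 8*((21 - 11) + 16)/9) - 4440) = √((11/18 + 32/9 + 8*(10 + 16)/9) - 4440) = √((11/18 + 32/9 + (8/9)*26) - 4440) = √((11/18 + 32/9 + 208/9) - 4440) = √(491/18 - 4440) = √(-79429/18) = 7*I*√3242/6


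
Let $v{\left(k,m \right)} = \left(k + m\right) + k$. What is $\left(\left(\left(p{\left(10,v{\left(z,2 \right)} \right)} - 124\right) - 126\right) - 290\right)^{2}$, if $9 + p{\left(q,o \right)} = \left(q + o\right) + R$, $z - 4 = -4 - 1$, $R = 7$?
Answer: $283024$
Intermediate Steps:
$z = -1$ ($z = 4 - 5 = -1$)
$v{\left(k,m \right)} = m + 2 k$
$p{\left(q,o \right)} = -2 + o + q$ ($p{\left(q,o \right)} = -9 + \left(\left(q + o\right) + 7\right) = -9 + \left(\left(o + q\right) + 7\right) = -9 + \left(7 + o + q\right) = -2 + o + q$)
$\left(\left(\left(p{\left(10,v{\left(z,2 \right)} \right)} - 124\right) - 126\right) - 290\right)^{2} = \left(\left(\left(\left(-2 + \left(2 + 2 \left(-1\right)\right) + 10\right) - 124\right) - 126\right) - 290\right)^{2} = \left(\left(\left(\left(-2 + \left(2 - 2\right) + 10\right) - 124\right) - 126\right) - 290\right)^{2} = \left(\left(\left(\left(-2 + 0 + 10\right) - 124\right) - 126\right) - 290\right)^{2} = \left(\left(\left(8 - 124\right) - 126\right) - 290\right)^{2} = \left(\left(-116 - 126\right) - 290\right)^{2} = \left(-242 - 290\right)^{2} = \left(-532\right)^{2} = 283024$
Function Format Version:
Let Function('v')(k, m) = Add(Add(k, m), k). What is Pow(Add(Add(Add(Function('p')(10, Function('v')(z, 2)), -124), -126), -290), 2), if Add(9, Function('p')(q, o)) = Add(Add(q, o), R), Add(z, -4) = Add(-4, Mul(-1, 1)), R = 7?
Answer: 283024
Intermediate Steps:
z = -1 (z = Add(4, Add(-4, Mul(-1, 1))) = Add(4, Add(-4, -1)) = Add(4, -5) = -1)
Function('v')(k, m) = Add(m, Mul(2, k))
Function('p')(q, o) = Add(-2, o, q) (Function('p')(q, o) = Add(-9, Add(Add(q, o), 7)) = Add(-9, Add(Add(o, q), 7)) = Add(-9, Add(7, o, q)) = Add(-2, o, q))
Pow(Add(Add(Add(Function('p')(10, Function('v')(z, 2)), -124), -126), -290), 2) = Pow(Add(Add(Add(Add(-2, Add(2, Mul(2, -1)), 10), -124), -126), -290), 2) = Pow(Add(Add(Add(Add(-2, Add(2, -2), 10), -124), -126), -290), 2) = Pow(Add(Add(Add(Add(-2, 0, 10), -124), -126), -290), 2) = Pow(Add(Add(Add(8, -124), -126), -290), 2) = Pow(Add(Add(-116, -126), -290), 2) = Pow(Add(-242, -290), 2) = Pow(-532, 2) = 283024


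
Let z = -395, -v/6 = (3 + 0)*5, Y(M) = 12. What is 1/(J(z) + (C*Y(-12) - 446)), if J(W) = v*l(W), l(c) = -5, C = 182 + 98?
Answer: 1/3364 ≈ 0.00029727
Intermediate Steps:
C = 280
v = -90 (v = -6*(3 + 0)*5 = -18*5 = -6*15 = -90)
J(W) = 450 (J(W) = -90*(-5) = 450)
1/(J(z) + (C*Y(-12) - 446)) = 1/(450 + (280*12 - 446)) = 1/(450 + (3360 - 446)) = 1/(450 + 2914) = 1/3364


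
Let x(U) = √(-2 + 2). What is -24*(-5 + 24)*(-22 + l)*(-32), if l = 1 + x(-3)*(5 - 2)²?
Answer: -306432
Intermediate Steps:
x(U) = 0 (x(U) = √0 = 0)
l = 1 (l = 1 + 0*(5 - 2)² = 1 + 0*3² = 1 + 0*9 = 1 + 0 = 1)
-24*(-5 + 24)*(-22 + l)*(-32) = -24*(-5 + 24)*(-22 + 1)*(-32) = -456*(-21)*(-32) = -24*(-399)*(-32) = 9576*(-32) = -306432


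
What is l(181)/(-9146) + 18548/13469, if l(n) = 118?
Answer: 84025333/61593737 ≈ 1.3642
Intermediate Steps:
l(181)/(-9146) + 18548/13469 = 118/(-9146) + 18548/13469 = 118*(-1/9146) + 18548*(1/13469) = -59/4573 + 18548/13469 = 84025333/61593737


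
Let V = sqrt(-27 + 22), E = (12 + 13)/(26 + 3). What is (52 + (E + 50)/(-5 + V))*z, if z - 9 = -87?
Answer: -98449/29 + 3835*I*sqrt(5)/29 ≈ -3394.8 + 295.7*I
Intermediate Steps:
z = -78 (z = 9 - 87 = -78)
E = 25/29 ≈ 0.86207
V = I*sqrt(5) (V = sqrt(-5) = I*sqrt(5) ≈ 2.2361*I)
(52 + (E + 50)/(-5 + V))*z = (52 + (25/29 + 50)/(-5 + I*sqrt(5)))*(-78) = (52 + 1475/(29*(-5 + I*sqrt(5))))*(-78) = -4056 - 115050/(29*(-5 + I*sqrt(5)))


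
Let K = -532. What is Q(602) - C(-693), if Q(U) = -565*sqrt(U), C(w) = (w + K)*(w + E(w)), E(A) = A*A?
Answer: 587456100 - 565*sqrt(602) ≈ 5.8744e+8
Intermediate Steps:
E(A) = A**2
C(w) = (-532 + w)*(w + w**2) (C(w) = (w - 532)*(w + w**2) = (-532 + w)*(w + w**2))
Q(602) - C(-693) = -565*sqrt(602) - (-693)*(-532 + (-693)**2 - 531*(-693)) = -565*sqrt(602) - (-693)*(-532 + 480249 + 367983) = -565*sqrt(602) - (-693)*847700 = -565*sqrt(602) - 1*(-587456100) = -565*sqrt(602) + 587456100 = 587456100 - 565*sqrt(602)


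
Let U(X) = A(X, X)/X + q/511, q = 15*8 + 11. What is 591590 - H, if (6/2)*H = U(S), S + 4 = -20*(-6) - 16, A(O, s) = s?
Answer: 302302276/511 ≈ 5.9159e+5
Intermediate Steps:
q = 131 (q = 120 + 11 = 131)
S = 100 (S = -4 + (-20*(-6) - 16) = -4 + (120 - 16) = -4 + 104 = 100)
U(X) = 642/511 (U(X) = X/X + 131/511 = 1 + 131*(1/511) = 1 + 131/511 = 642/511)
H = 214/511 (H = (1/3)*(642/511) = 214/511 ≈ 0.41879)
591590 - H = 591590 - 1*214/511 = 591590 - 214/511 = 302302276/511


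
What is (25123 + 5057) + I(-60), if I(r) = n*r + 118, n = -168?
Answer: 40378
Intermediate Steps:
I(r) = 118 - 168*r (I(r) = -168*r + 118 = 118 - 168*r)
(25123 + 5057) + I(-60) = (25123 + 5057) + (118 - 168*(-60)) = 30180 + (118 + 10080) = 30180 + 10198 = 40378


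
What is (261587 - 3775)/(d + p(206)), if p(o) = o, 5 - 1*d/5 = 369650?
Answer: -257812/1848019 ≈ -0.13951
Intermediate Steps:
d = -1848225 (d = 25 - 5*369650 = 25 - 1848250 = -1848225)
(261587 - 3775)/(d + p(206)) = (261587 - 3775)/(-1848225 + 206) = 257812/(-1848019) = 257812*(-1/1848019) = -257812/1848019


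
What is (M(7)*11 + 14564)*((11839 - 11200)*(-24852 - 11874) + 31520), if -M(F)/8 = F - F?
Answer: -341327642216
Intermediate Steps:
M(F) = 0 (M(F) = -8*(F - F) = -8*0 = 0)
(M(7)*11 + 14564)*((11839 - 11200)*(-24852 - 11874) + 31520) = (0*11 + 14564)*((11839 - 11200)*(-24852 - 11874) + 31520) = (0 + 14564)*(639*(-36726) + 31520) = 14564*(-23467914 + 31520) = 14564*(-23436394) = -341327642216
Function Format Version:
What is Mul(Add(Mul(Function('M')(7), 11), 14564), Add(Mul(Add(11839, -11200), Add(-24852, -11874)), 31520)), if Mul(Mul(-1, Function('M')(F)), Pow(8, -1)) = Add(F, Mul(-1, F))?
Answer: -341327642216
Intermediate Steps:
Function('M')(F) = 0 (Function('M')(F) = Mul(-8, Add(F, Mul(-1, F))) = Mul(-8, 0) = 0)
Mul(Add(Mul(Function('M')(7), 11), 14564), Add(Mul(Add(11839, -11200), Add(-24852, -11874)), 31520)) = Mul(Add(Mul(0, 11), 14564), Add(Mul(Add(11839, -11200), Add(-24852, -11874)), 31520)) = Mul(Add(0, 14564), Add(Mul(639, -36726), 31520)) = Mul(14564, Add(-23467914, 31520)) = Mul(14564, -23436394) = -341327642216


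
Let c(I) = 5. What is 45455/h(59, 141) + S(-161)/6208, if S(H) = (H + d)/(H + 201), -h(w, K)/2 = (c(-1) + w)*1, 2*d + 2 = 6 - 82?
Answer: -4409145/12416 ≈ -355.12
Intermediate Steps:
d = -39 (d = -1 + (6 - 82)/2 = -1 + (½)*(-76) = -1 - 38 = -39)
h(w, K) = -10 - 2*w (h(w, K) = -2*(5 + w) = -10 - 2*w)
S(H) = (-39 + H)/(201 + H) (S(H) = (H - 39)/(H + 201) = (-39 + H)/(201 + H))
45455/h(59, 141) + S(-161)/6208 = 45455/(-10 - 2*59) + ((-39 - 161)/(201 - 161))/6208 = 45455/(-10 - 118) + (-200/40)*(1/6208) = 45455/(-128) + ((1/40)*(-200))*(1/6208) = 45455*(-1/128) - 5*1/6208 = -45455/128 - 5/6208 = -4409145/12416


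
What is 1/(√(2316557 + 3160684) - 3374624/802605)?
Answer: 246226372320/320753560099565059 + 644174786025*√5477241/3528289161095215649 ≈ 0.00042806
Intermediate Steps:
1/(√(2316557 + 3160684) - 3374624/802605) = 1/(√5477241 - 3374624*1/802605) = 1/(√5477241 - 3374624/802605) = 1/(-3374624/802605 + √5477241)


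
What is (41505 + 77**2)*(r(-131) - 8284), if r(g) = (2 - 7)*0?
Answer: -392943256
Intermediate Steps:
r(g) = 0 (r(g) = -5*0 = 0)
(41505 + 77**2)*(r(-131) - 8284) = (41505 + 77**2)*(0 - 8284) = (41505 + 5929)*(-8284) = 47434*(-8284) = -392943256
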